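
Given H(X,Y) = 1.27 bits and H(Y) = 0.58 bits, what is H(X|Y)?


H(X|Y) = H(X,Y) - H(Y) = 1.27 - 0.58 = 0.69

0.69 bits


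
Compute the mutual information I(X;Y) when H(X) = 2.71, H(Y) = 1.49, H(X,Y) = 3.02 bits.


I(X;Y) = H(X) + H(Y) - H(X,Y) = 2.71 + 1.49 - 3.02 = 1.18

1.18 bits


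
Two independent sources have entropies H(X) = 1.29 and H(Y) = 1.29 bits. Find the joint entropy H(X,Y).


For independent variables, H(X,Y) = H(X) + H(Y) = 1.29 + 1.29 = 2.58

2.58 bits


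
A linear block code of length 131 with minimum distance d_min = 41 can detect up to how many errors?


Detection capability = d_min - 1 = 41 - 1 = 40

40 errors


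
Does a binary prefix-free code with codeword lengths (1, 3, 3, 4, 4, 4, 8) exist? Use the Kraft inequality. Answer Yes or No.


Kraft sum = sum(2^(-l_i)) = 0.9414, need <= 1. Result: satisfied (a binary prefix-free code with these lengths exists)

Yes


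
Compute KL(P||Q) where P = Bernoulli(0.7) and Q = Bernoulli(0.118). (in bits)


KL = p*log2(p/q) + (1-p)*log2((1-p)/(1-q)) = 0.7*log2(0.7/0.118) + 0.3*log2(0.3/0.882) = 1.3313

1.3313 bits


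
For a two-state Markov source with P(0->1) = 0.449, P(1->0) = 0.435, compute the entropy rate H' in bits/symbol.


Stationary distribution: pi_0 = p10/(p01+p10) = 0.4921, pi_1 = 0.5079. Entropy rate H' = pi_0*H(p01) + pi_1*H(p10) = 0.4921*0.9925 + 0.5079*0.9878 = 0.9901

0.9901 bits/symbol


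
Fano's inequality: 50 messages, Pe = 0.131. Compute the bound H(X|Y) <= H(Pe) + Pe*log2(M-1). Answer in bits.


H(Pe) = -Pe*log2(Pe) - (1-Pe)*log2(1-Pe) = -0.131*log2(0.131) - 0.869*log2(0.869) = 0.384139 + 0.176035 = 0.5602. Pe*log2(M-1) = 0.131*log2(49) = 0.735527. Bound = H(Pe) + Pe*log2(M-1) = 0.384139 + 0.176035 + 0.735527 = 1.2957

1.2957 bits


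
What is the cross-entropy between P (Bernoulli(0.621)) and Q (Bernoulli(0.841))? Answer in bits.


H(P,Q) = -p*log2(q) - (1-p)*log2(1-q). -0.621*log2(0.841) = 0.155140; -0.379*log2(0.159) = 1.005450. H(P,Q) = 0.155140 + 1.005450 = 1.1606

1.1606 bits


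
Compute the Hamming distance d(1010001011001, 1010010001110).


Count differing positions: . . . . . ^ ^ . ^ . ^ ^ ^ = 6 differences

6


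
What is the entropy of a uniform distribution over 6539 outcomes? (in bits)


H = log2(n) = log2(6539) = 12.6749

12.6749 bits


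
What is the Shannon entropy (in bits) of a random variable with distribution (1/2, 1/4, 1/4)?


H = -sum(p_i * log2(p_i)). Terms: -(1/2)*log2(1/2) = 0.500000; -(1/4)*log2(1/4) = 0.500000; -(1/4)*log2(1/4) = 0.500000. H = 0.500000 + 0.500000 + 0.500000 = 1.5

1.5 bits


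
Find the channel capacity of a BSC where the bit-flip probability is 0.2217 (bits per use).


H(p) = -p*log2(p) - (1-p)*log2(1-p) = -0.2217*log2(0.2217) - 0.7783*log2(0.7783) = 0.481825 + 0.281435 = 0.7633. C = 1 - H(p) = 1 - 0.7633 = 0.2367

0.2367 bits


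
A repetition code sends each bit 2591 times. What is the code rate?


Rate = k/n = 1/2591

1/2591


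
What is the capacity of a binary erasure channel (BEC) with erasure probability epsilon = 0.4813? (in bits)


C = 1 - epsilon = 1 - 0.4813 = 0.5187

0.5187 bits


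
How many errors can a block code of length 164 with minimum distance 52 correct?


Correction capability = floor((d-1)/2) = floor((52-1)/2) = 25

25 errors


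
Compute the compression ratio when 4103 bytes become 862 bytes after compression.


Ratio = original / compressed = 4103 / 862 = 4.7599

4.7599


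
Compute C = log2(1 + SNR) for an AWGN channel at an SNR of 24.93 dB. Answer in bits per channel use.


SNR_linear = 10^(24.93/10) = 311.1716; C = log2(1 + SNR_linear) = log2(1 + 311.1716) = 8.2862

8.2862 bits/channel use


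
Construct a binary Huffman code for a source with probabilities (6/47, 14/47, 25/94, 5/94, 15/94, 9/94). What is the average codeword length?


Huffman construction (repeatedly merge the two least-probable nodes; each merge adds 1 bit to every symbol beneath it): 5/94 + 9/94 = 7/47; 6/47 + 7/47 = 13/47; 15/94 + 25/94 = 20/47; 13/47 + 14/47 = 27/47; 20/47 + 27/47 = 1. Resulting codeword lengths (in the order the probabilities were given): (3, 2, 2, 4, 2, 4). L_avg = sum(p_i * l_i) = 6/47*3 + 14/47*2 + 25/94*2 + 5/94*4 + 15/94*2 + 9/94*4 = 114/47 = 2.4255

2.4255 bits


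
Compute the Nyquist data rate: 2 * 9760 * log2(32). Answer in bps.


Rate = 2 * B * log2(M) = 2 * 9760 * 5.0 = 97600.0

97600.0 bps


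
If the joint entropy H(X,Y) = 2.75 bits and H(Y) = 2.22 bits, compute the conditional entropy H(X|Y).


H(X|Y) = H(X,Y) - H(Y) = 2.75 - 2.22 = 0.53

0.53 bits


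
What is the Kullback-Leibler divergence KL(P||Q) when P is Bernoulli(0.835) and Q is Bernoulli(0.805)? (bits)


KL = p*log2(p/q) + (1-p)*log2((1-p)/(1-q)) = 0.835*log2(0.835/0.805) + 0.165*log2(0.165/0.195) = 0.0043

0.0043 bits


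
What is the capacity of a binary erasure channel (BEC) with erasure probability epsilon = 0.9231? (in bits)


C = 1 - epsilon = 1 - 0.9231 = 0.0769

0.0769 bits


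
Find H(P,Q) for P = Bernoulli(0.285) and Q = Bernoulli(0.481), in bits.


H(P,Q) = -p*log2(q) - (1-p)*log2(1-q). -0.285*log2(0.481) = 0.300929; -0.715*log2(0.519) = 0.676528. H(P,Q) = 0.300929 + 0.676528 = 0.9775

0.9775 bits


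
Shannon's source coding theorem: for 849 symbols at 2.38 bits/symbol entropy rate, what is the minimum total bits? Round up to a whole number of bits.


Minimum bits >= n * H = 849 * 2.38 = 2020.62, rounded up to a whole number of bits = 2021

2021 bits


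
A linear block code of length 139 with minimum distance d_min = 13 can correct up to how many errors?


Correction capability = floor((d-1)/2) = floor((13-1)/2) = 6

6 errors


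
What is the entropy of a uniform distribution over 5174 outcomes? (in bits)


H = log2(n) = log2(5174) = 12.3371

12.3371 bits


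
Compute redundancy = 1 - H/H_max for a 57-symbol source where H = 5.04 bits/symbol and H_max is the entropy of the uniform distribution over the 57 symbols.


H_max = log2(K) = log2(57) = 5.8329 bits/symbol. Redundancy = 1 - H/H_max = 1 - 5.04/5.8329 = 1 - 0.8641 = 0.1359

0.1359


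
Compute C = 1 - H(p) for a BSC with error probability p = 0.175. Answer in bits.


H(p) = -p*log2(p) - (1-p)*log2(1-p) = -0.175*log2(0.175) - 0.825*log2(0.825) = 0.440050 + 0.228966 = 0.669. C = 1 - H(p) = 1 - 0.669 = 0.331

0.331 bits


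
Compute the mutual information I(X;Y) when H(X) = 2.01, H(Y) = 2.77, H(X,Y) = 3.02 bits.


I(X;Y) = H(X) + H(Y) - H(X,Y) = 2.01 + 2.77 - 3.02 = 1.76

1.76 bits


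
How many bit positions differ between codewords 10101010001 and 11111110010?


Count differing positions: . ^ . ^ . ^ . . . ^ ^ = 5 differences

5


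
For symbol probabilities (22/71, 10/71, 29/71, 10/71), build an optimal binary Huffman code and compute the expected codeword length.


Huffman construction (repeatedly merge the two least-probable nodes; each merge adds 1 bit to every symbol beneath it): 10/71 + 10/71 = 20/71; 20/71 + 22/71 = 42/71; 29/71 + 42/71 = 1. Resulting codeword lengths (in the order the probabilities were given): (2, 3, 1, 3). L_avg = sum(p_i * l_i) = 22/71*2 + 10/71*3 + 29/71*1 + 10/71*3 = 133/71 = 1.8732

1.8732 bits


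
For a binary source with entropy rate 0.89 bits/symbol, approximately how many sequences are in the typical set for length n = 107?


log2|A_typical| = nH = 107 * 0.89 = 95.23, so |A_typical| ~ 2^95.23 = 4.646e+28

4.646e+28


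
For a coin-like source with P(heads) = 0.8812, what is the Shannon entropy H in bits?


H = -p*log2(p) - (1-p)*log2(1-p). -0.8812*log2(0.8812) = 0.160783; -0.1188*log2(0.1188) = 0.365119. H = 0.160783 + 0.365119 = 0.5259

0.5259 bits


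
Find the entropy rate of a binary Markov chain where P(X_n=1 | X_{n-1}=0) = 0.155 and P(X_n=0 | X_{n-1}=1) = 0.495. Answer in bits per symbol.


Stationary distribution: pi_0 = p10/(p01+p10) = 0.7615, pi_1 = 0.2385. Entropy rate H' = pi_0*H(p01) + pi_1*H(p10) = 0.7615*0.6222 + 0.2385*0.9999 = 0.7123

0.7123 bits/symbol


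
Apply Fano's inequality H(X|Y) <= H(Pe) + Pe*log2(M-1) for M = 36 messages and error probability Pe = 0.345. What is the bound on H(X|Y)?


H(Pe) = -Pe*log2(Pe) - (1-Pe)*log2(1-Pe) = -0.345*log2(0.345) - 0.655*log2(0.655) = 0.529689 + 0.399834 = 0.9295. Pe*log2(M-1) = 0.345*log2(35) = 1.769603. Bound = H(Pe) + Pe*log2(M-1) = 0.529689 + 0.399834 + 1.769603 = 2.6991

2.6991 bits


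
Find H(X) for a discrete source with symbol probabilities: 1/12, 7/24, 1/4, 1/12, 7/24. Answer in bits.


H = -sum(p_i * log2(p_i)). Terms: -(1/12)*log2(1/12) = 0.298747; -(7/24)*log2(7/24) = 0.518469; -(1/4)*log2(1/4) = 0.500000; -(1/12)*log2(1/12) = 0.298747; -(7/24)*log2(7/24) = 0.518469. H = 0.298747 + 0.518469 + 0.500000 + 0.298747 + 0.518469 = 2.1344

2.1344 bits


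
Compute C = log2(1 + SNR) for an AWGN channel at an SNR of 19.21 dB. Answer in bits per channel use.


SNR_linear = 10^(19.21/10) = 83.3681; C = log2(1 + SNR_linear) = log2(1 + 83.3681) = 6.3986

6.3986 bits/channel use


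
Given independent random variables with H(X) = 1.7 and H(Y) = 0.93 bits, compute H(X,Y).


For independent variables, H(X,Y) = H(X) + H(Y) = 1.7 + 0.93 = 2.63

2.63 bits


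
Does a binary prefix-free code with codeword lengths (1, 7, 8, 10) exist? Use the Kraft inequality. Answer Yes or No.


Kraft sum = sum(2^(-l_i)) = 0.5127, need <= 1. Result: satisfied (a binary prefix-free code with these lengths exists)

Yes


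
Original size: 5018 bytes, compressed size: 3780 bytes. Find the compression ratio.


Ratio = original / compressed = 5018 / 3780 = 1.3275

1.3275


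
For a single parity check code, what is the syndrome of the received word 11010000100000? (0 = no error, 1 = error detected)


Syndrome = XOR of all bits = 1 XOR 1 XOR 0 XOR 1 XOR 0 XOR 0 XOR 0 XOR 0 XOR 1 XOR 0 XOR 0 XOR 0 XOR 0 XOR 0 = 0

0


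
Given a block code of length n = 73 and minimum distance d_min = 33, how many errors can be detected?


Detection capability = d_min - 1 = 33 - 1 = 32

32 errors


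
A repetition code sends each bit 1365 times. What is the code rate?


Rate = k/n = 1/1365

1/1365


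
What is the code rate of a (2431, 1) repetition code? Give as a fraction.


Rate = k/n = 1/2431

1/2431


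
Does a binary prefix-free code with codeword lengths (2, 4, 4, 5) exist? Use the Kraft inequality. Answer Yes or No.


Kraft sum = sum(2^(-l_i)) = 0.4062, need <= 1. Result: satisfied (a binary prefix-free code with these lengths exists)

Yes


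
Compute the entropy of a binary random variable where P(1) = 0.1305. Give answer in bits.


H = -p*log2(p) - (1-p)*log2(1-p). -0.1305*log2(0.1305) = 0.383393; -0.8695*log2(0.8695) = 0.175415. H = 0.383393 + 0.175415 = 0.5588

0.5588 bits


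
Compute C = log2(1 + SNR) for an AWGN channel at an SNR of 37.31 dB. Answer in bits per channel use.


SNR_linear = 10^(37.31/10) = 5382.6978; C = log2(1 + SNR_linear) = log2(1 + 5382.6978) = 12.3944

12.3944 bits/channel use


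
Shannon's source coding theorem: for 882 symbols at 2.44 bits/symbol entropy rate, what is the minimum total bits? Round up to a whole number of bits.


Minimum bits >= n * H = 882 * 2.44 = 2152.08, rounded up to a whole number of bits = 2153

2153 bits


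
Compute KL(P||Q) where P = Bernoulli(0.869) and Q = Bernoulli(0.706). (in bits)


KL = p*log2(p/q) + (1-p)*log2((1-p)/(1-q)) = 0.869*log2(0.869/0.706) + 0.131*log2(0.131/0.294) = 0.1077

0.1077 bits


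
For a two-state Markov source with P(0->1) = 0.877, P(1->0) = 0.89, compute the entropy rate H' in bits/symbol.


Stationary distribution: pi_0 = p10/(p01+p10) = 0.5037, pi_1 = 0.4963. Entropy rate H' = pi_0*H(p01) + pi_1*H(p10) = 0.5037*0.5379 + 0.4963*0.4999 = 0.5191

0.5191 bits/symbol


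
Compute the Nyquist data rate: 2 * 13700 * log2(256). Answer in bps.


Rate = 2 * B * log2(M) = 2 * 13700 * 8.0 = 219200.0

219200.0 bps


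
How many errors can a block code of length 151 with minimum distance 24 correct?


Correction capability = floor((d-1)/2) = floor((24-1)/2) = 11

11 errors


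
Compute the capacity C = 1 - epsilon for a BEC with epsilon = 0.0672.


C = 1 - epsilon = 1 - 0.0672 = 0.9328

0.9328 bits


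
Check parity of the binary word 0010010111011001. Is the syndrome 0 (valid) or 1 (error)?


Syndrome = XOR of all bits = 0 XOR 0 XOR 1 XOR 0 XOR 0 XOR 1 XOR 0 XOR 1 XOR 1 XOR 1 XOR 0 XOR 1 XOR 1 XOR 0 XOR 0 XOR 1 = 0

0


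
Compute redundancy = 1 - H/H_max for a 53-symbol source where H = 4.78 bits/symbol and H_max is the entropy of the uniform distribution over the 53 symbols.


H_max = log2(K) = log2(53) = 5.7279 bits/symbol. Redundancy = 1 - H/H_max = 1 - 4.78/5.7279 = 1 - 0.8345 = 0.1655

0.1655


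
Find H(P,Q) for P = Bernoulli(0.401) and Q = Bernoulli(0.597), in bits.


H(P,Q) = -p*log2(q) - (1-p)*log2(1-q). -0.401*log2(0.597) = 0.298423; -0.599*log2(0.403) = 0.785378. H(P,Q) = 0.298423 + 0.785378 = 1.0838

1.0838 bits


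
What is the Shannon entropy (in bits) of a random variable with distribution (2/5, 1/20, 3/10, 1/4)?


H = -sum(p_i * log2(p_i)). Terms: -(2/5)*log2(2/5) = 0.528771; -(1/20)*log2(1/20) = 0.216096; -(3/10)*log2(3/10) = 0.521090; -(1/4)*log2(1/4) = 0.500000. H = 0.528771 + 0.216096 + 0.521090 + 0.500000 = 1.766

1.766 bits


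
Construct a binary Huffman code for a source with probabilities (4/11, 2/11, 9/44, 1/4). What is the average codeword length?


Huffman construction (repeatedly merge the two least-probable nodes; each merge adds 1 bit to every symbol beneath it): 2/11 + 9/44 = 17/44; 1/4 + 4/11 = 27/44; 17/44 + 27/44 = 1. Resulting codeword lengths (in the order the probabilities were given): (2, 2, 2, 2). L_avg = sum(p_i * l_i) = 4/11*2 + 2/11*2 + 9/44*2 + 1/4*2 = 2

2.0 bits


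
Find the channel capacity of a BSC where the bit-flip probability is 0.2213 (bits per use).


H(p) = -p*log2(p) - (1-p)*log2(1-p) = -0.2213*log2(0.2213) - 0.7787*log2(0.7787) = 0.481532 + 0.281002 = 0.7625. C = 1 - H(p) = 1 - 0.7625 = 0.2375

0.2375 bits


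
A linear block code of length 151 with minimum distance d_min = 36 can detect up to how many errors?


Detection capability = d_min - 1 = 36 - 1 = 35

35 errors


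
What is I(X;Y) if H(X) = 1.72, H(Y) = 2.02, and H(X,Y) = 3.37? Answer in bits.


I(X;Y) = H(X) + H(Y) - H(X,Y) = 1.72 + 2.02 - 3.37 = 0.37

0.37 bits


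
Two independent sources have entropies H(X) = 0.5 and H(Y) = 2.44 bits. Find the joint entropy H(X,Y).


For independent variables, H(X,Y) = H(X) + H(Y) = 0.5 + 2.44 = 2.94

2.94 bits


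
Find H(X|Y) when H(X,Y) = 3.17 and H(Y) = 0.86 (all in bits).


H(X|Y) = H(X,Y) - H(Y) = 3.17 - 0.86 = 2.31

2.31 bits


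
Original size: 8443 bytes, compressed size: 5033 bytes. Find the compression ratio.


Ratio = original / compressed = 8443 / 5033 = 1.6775

1.6775


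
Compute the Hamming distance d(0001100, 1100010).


Count differing positions: ^ ^ . ^ ^ ^ . = 5 differences

5


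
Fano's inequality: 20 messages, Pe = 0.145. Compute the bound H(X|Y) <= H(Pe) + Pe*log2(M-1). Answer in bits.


H(Pe) = -Pe*log2(Pe) - (1-Pe)*log2(1-Pe) = -0.145*log2(0.145) - 0.855*log2(0.855) = 0.403952 + 0.193233 = 0.5972. Pe*log2(M-1) = 0.145*log2(19) = 0.615949. Bound = H(Pe) + Pe*log2(M-1) = 0.403952 + 0.193233 + 0.615949 = 1.2131

1.2131 bits


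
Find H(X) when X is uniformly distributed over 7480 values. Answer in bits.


H = log2(n) = log2(7480) = 12.8688

12.8688 bits


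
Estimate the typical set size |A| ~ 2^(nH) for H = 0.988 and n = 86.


log2|A_typical| = nH = 86 * 0.988 = 84.968, so |A_typical| ~ 2^84.968 = 3.784e+25

3.784e+25


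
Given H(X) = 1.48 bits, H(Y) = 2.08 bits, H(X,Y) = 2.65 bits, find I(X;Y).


I(X;Y) = H(X) + H(Y) - H(X,Y) = 1.48 + 2.08 - 2.65 = 0.91

0.91 bits


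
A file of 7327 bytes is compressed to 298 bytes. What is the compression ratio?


Ratio = original / compressed = 7327 / 298 = 24.5872

24.5872


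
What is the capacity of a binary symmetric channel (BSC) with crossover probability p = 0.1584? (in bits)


H(p) = -p*log2(p) - (1-p)*log2(1-p) = -0.1584*log2(0.1584) - 0.8416*log2(0.8416) = 0.421084 + 0.209385 = 0.6305. C = 1 - H(p) = 1 - 0.6305 = 0.3695

0.3695 bits


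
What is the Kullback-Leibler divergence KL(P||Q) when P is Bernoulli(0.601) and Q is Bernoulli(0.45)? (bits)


KL = p*log2(p/q) + (1-p)*log2((1-p)/(1-q)) = 0.601*log2(0.601/0.45) + 0.399*log2(0.399/0.55) = 0.0661

0.0661 bits


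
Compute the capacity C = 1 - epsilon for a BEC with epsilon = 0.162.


C = 1 - epsilon = 1 - 0.162 = 0.838

0.838 bits


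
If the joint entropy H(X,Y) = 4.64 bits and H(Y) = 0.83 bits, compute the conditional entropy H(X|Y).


H(X|Y) = H(X,Y) - H(Y) = 4.64 - 0.83 = 3.81

3.81 bits


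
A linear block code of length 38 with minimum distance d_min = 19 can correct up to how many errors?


Correction capability = floor((d-1)/2) = floor((19-1)/2) = 9

9 errors


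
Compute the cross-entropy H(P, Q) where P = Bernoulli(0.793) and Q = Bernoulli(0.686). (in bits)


H(P,Q) = -p*log2(q) - (1-p)*log2(1-q). -0.793*log2(0.686) = 0.431170; -0.207*log2(0.314) = 0.345931. H(P,Q) = 0.431170 + 0.345931 = 0.7771

0.7771 bits


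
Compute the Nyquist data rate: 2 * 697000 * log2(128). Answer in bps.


Rate = 2 * B * log2(M) = 2 * 697000 * 7.0 = 9758000.0

9758000.0 bps


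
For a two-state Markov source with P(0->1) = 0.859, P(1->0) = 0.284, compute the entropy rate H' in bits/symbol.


Stationary distribution: pi_0 = p10/(p01+p10) = 0.2485, pi_1 = 0.7515. Entropy rate H' = pi_0*H(p01) + pi_1*H(p10) = 0.2485*0.5869 + 0.7515*0.8608 = 0.7928

0.7928 bits/symbol


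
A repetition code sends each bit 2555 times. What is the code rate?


Rate = k/n = 1/2555

1/2555


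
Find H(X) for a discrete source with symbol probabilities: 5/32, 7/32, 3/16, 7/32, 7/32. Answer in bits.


H = -sum(p_i * log2(p_i)). Terms: -(5/32)*log2(5/32) = 0.418449; -(7/32)*log2(7/32) = 0.479641; -(3/16)*log2(3/16) = 0.452820; -(7/32)*log2(7/32) = 0.479641; -(7/32)*log2(7/32) = 0.479641. H = 0.418449 + 0.479641 + 0.452820 + 0.479641 + 0.479641 = 2.3102

2.3102 bits


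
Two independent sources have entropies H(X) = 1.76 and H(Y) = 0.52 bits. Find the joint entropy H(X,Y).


For independent variables, H(X,Y) = H(X) + H(Y) = 1.76 + 0.52 = 2.28

2.28 bits


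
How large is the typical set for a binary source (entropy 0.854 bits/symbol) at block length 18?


log2|A_typical| = nH = 18 * 0.854 = 15.372, so |A_typical| ~ 2^15.372 = 4.241e+04

4.241e+04


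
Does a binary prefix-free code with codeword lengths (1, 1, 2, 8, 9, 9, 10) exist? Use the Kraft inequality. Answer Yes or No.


Kraft sum = sum(2^(-l_i)) = 1.2588, need <= 1. Result: violated (a binary prefix-free code with these lengths cannot exist)

No


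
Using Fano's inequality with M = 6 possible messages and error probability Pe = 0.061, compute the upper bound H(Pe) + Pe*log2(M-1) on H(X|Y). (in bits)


H(Pe) = -Pe*log2(Pe) - (1-Pe)*log2(1-Pe) = -0.061*log2(0.061) - 0.939*log2(0.939) = 0.246138 + 0.085264 = 0.3314. Pe*log2(M-1) = 0.061*log2(5) = 0.141638. Bound = H(Pe) + Pe*log2(M-1) = 0.246138 + 0.085264 + 0.141638 = 0.473

0.473 bits


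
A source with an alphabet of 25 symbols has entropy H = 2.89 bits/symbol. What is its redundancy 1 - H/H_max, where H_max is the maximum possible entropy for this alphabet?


H_max = log2(K) = log2(25) = 4.6439 bits/symbol. Redundancy = 1 - H/H_max = 1 - 2.89/4.6439 = 1 - 0.6223 = 0.3777

0.3777


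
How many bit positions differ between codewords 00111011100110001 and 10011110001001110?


Count differing positions: ^ . ^ . . ^ . ^ ^ . ^ ^ ^ ^ ^ ^ ^ = 12 differences

12


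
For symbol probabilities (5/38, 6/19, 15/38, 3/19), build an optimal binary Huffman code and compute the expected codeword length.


Huffman construction (repeatedly merge the two least-probable nodes; each merge adds 1 bit to every symbol beneath it): 5/38 + 3/19 = 11/38; 11/38 + 6/19 = 23/38; 15/38 + 23/38 = 1. Resulting codeword lengths (in the order the probabilities were given): (3, 2, 1, 3). L_avg = sum(p_i * l_i) = 5/38*3 + 6/19*2 + 15/38*1 + 3/19*3 = 36/19 = 1.8947

1.8947 bits


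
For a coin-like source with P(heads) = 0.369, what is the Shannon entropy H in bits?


H = -p*log2(p) - (1-p)*log2(1-p). -0.369*log2(0.369) = 0.530735; -0.631*log2(0.631) = 0.419166. H = 0.530735 + 0.419166 = 0.9499

0.9499 bits


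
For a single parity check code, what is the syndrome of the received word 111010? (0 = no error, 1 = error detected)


Syndrome = XOR of all bits = 1 XOR 1 XOR 1 XOR 0 XOR 1 XOR 0 = 0

0


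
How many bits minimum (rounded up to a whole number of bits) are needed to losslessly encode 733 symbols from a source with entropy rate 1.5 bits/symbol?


Minimum bits >= n * H = 733 * 1.5 = 1099.5, rounded up to a whole number of bits = 1100

1100 bits


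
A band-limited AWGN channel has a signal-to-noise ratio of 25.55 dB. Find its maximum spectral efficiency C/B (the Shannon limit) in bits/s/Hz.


SNR_linear = 10^(25.55/10) = 358.9219; C/B = log2(1 + SNR_linear) = log2(1 + 358.9219) = 8.4915

8.4915 bits/s/Hz


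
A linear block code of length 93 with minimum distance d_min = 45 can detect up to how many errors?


Detection capability = d_min - 1 = 45 - 1 = 44

44 errors


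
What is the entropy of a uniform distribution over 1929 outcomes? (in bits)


H = log2(n) = log2(1929) = 10.9136

10.9136 bits


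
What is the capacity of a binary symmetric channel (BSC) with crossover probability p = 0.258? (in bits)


H(p) = -p*log2(p) - (1-p)*log2(1-p) = -0.258*log2(0.258) - 0.742*log2(0.742) = 0.504276 + 0.319438 = 0.8237. C = 1 - H(p) = 1 - 0.8237 = 0.1763

0.1763 bits


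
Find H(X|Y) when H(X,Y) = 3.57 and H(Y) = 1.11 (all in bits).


H(X|Y) = H(X,Y) - H(Y) = 3.57 - 1.11 = 2.46

2.46 bits


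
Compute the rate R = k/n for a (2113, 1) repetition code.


Rate = k/n = 1/2113

1/2113


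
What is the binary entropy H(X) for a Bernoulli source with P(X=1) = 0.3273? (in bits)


H = -p*log2(p) - (1-p)*log2(1-p). -0.3273*log2(0.3273) = 0.527383; -0.6727*log2(0.6727) = 0.384761. H = 0.527383 + 0.384761 = 0.9121

0.9121 bits


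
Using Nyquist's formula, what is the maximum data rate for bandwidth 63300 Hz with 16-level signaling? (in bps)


Rate = 2 * B * log2(M) = 2 * 63300 * 4.0 = 506400.0

506400.0 bps


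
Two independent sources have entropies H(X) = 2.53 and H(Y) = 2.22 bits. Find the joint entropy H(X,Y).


For independent variables, H(X,Y) = H(X) + H(Y) = 2.53 + 2.22 = 4.75

4.75 bits


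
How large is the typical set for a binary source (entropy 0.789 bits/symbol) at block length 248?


log2|A_typical| = nH = 248 * 0.789 = 195.672, so |A_typical| ~ 2^195.672 = 8.001e+58

8.001e+58


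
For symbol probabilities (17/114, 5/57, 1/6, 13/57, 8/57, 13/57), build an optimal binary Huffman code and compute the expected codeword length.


Huffman construction (repeatedly merge the two least-probable nodes; each merge adds 1 bit to every symbol beneath it): 5/57 + 8/57 = 13/57; 17/114 + 1/6 = 6/19; 13/57 + 13/57 = 26/57; 13/57 + 6/19 = 31/57; 26/57 + 31/57 = 1. Resulting codeword lengths (in the order the probabilities were given): (3, 3, 3, 2, 3, 2). L_avg = sum(p_i * l_i) = 17/114*3 + 5/57*3 + 1/6*3 + 13/57*2 + 8/57*3 + 13/57*2 = 145/57 = 2.5439

2.5439 bits


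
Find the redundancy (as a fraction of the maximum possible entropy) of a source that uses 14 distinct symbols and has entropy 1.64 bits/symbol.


H_max = log2(K) = log2(14) = 3.8074 bits/symbol. Redundancy = 1 - H/H_max = 1 - 1.64/3.8074 = 1 - 0.4307 = 0.5693

0.5693


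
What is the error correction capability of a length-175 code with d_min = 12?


Correction capability = floor((d-1)/2) = floor((12-1)/2) = 5

5 errors


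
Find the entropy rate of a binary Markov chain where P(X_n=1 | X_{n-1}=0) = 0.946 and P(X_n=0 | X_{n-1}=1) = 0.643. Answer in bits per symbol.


Stationary distribution: pi_0 = p10/(p01+p10) = 0.4047, pi_1 = 0.5953. Entropy rate H' = pi_0*H(p01) + pi_1*H(p10) = 0.4047*0.3032 + 0.5953*0.9402 = 0.6824

0.6824 bits/symbol


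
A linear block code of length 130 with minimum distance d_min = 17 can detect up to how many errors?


Detection capability = d_min - 1 = 17 - 1 = 16

16 errors


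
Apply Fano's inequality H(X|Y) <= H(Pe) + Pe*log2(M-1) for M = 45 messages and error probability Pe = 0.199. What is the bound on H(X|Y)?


H(Pe) = -Pe*log2(Pe) - (1-Pe)*log2(1-Pe) = -0.199*log2(0.199) - 0.801*log2(0.801) = 0.463503 + 0.256421 = 0.7199. Pe*log2(M-1) = 0.199*log2(44) = 1.086427. Bound = H(Pe) + Pe*log2(M-1) = 0.463503 + 0.256421 + 1.086427 = 1.8064

1.8064 bits


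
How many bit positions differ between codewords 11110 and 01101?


Count differing positions: ^ . . ^ ^ = 3 differences

3


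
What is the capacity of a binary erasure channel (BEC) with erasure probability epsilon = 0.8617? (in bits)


C = 1 - epsilon = 1 - 0.8617 = 0.1383

0.1383 bits


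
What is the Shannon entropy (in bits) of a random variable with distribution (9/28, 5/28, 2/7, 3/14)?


H = -sum(p_i * log2(p_i)). Terms: -(9/28)*log2(9/28) = 0.526317; -(5/28)*log2(5/28) = 0.443826; -(2/7)*log2(2/7) = 0.516387; -(3/14)*log2(3/14) = 0.476227. H = 0.526317 + 0.443826 + 0.516387 + 0.476227 = 1.9628

1.9628 bits


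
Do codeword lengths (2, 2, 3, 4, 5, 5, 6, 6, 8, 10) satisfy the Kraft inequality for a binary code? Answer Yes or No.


Kraft sum = sum(2^(-l_i)) = 0.7861, need <= 1. Result: satisfied (a binary prefix-free code with these lengths exists)

Yes


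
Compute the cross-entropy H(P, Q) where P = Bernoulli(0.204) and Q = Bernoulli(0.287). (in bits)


H(P,Q) = -p*log2(q) - (1-p)*log2(1-q). -0.204*log2(0.287) = 0.367379; -0.796*log2(0.713) = 0.388469. H(P,Q) = 0.367379 + 0.388469 = 0.7558

0.7558 bits


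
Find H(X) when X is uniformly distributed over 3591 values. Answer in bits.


H = log2(n) = log2(3591) = 11.8102

11.8102 bits


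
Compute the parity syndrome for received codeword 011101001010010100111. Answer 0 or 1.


Syndrome = XOR of all bits = 0 XOR 1 XOR 1 XOR 1 XOR 0 XOR 1 XOR 0 XOR 0 XOR 1 XOR 0 XOR 1 XOR 0 XOR 0 XOR 1 XOR 0 XOR 1 XOR 0 XOR 0 XOR 1 XOR 1 XOR 1 = 1

1


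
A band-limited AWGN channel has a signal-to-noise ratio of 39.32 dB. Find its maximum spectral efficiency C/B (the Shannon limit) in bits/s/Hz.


SNR_linear = 10^(39.32/10) = 8550.6671; C/B = log2(1 + SNR_linear) = log2(1 + 8550.6671) = 13.062

13.062 bits/s/Hz


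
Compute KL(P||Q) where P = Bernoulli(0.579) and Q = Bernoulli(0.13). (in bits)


KL = p*log2(p/q) + (1-p)*log2((1-p)/(1-q)) = 0.579*log2(0.579/0.13) + 0.421*log2(0.421/0.87) = 0.8069

0.8069 bits


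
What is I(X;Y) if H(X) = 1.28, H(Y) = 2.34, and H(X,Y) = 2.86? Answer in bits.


I(X;Y) = H(X) + H(Y) - H(X,Y) = 1.28 + 2.34 - 2.86 = 0.76

0.76 bits


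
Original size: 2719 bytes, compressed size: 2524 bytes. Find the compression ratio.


Ratio = original / compressed = 2719 / 2524 = 1.0773

1.0773


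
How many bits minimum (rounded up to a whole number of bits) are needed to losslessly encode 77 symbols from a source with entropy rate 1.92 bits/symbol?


Minimum bits >= n * H = 77 * 1.92 = 147.84, rounded up to a whole number of bits = 148

148 bits


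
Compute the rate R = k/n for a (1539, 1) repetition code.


Rate = k/n = 1/1539

1/1539


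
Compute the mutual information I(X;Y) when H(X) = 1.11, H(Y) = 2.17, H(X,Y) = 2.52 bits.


I(X;Y) = H(X) + H(Y) - H(X,Y) = 1.11 + 2.17 - 2.52 = 0.76

0.76 bits


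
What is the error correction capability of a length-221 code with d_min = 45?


Correction capability = floor((d-1)/2) = floor((45-1)/2) = 22

22 errors


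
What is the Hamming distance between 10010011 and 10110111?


Count differing positions: . . ^ . . ^ . . = 2 differences

2


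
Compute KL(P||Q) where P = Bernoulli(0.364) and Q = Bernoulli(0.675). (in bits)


KL = p*log2(p/q) + (1-p)*log2((1-p)/(1-q)) = 0.364*log2(0.364/0.675) + 0.636*log2(0.636/0.325) = 0.2917

0.2917 bits


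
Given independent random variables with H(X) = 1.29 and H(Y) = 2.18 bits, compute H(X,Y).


For independent variables, H(X,Y) = H(X) + H(Y) = 1.29 + 2.18 = 3.47

3.47 bits


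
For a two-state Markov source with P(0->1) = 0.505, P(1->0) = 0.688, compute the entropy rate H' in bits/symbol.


Stationary distribution: pi_0 = p10/(p01+p10) = 0.5767, pi_1 = 0.4233. Entropy rate H' = pi_0*H(p01) + pi_1*H(p10) = 0.5767*0.9999 + 0.4233*0.8955 = 0.9557

0.9557 bits/symbol


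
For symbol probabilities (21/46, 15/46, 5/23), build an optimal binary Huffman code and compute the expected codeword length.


Huffman construction (repeatedly merge the two least-probable nodes; each merge adds 1 bit to every symbol beneath it): 5/23 + 15/46 = 25/46; 21/46 + 25/46 = 1. Resulting codeword lengths (in the order the probabilities were given): (1, 2, 2). L_avg = sum(p_i * l_i) = 21/46*1 + 15/46*2 + 5/23*2 = 71/46 = 1.5435

1.5435 bits


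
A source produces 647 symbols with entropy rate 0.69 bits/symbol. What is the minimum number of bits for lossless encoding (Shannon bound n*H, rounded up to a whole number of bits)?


Minimum bits >= n * H = 647 * 0.69 = 446.43, rounded up to a whole number of bits = 447

447 bits


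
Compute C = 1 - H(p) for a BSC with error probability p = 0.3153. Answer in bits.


H(p) = -p*log2(p) - (1-p)*log2(1-p) = -0.3153*log2(0.3153) - 0.6847*log2(0.6847) = 0.525038 + 0.374158 = 0.8992. C = 1 - H(p) = 1 - 0.8992 = 0.1008

0.1008 bits


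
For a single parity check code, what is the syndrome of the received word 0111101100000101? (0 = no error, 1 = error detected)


Syndrome = XOR of all bits = 0 XOR 1 XOR 1 XOR 1 XOR 1 XOR 0 XOR 1 XOR 1 XOR 0 XOR 0 XOR 0 XOR 0 XOR 0 XOR 1 XOR 0 XOR 1 = 0

0


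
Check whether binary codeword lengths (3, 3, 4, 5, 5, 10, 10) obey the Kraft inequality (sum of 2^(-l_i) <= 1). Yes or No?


Kraft sum = sum(2^(-l_i)) = 0.377, need <= 1. Result: satisfied (a binary prefix-free code with these lengths exists)

Yes


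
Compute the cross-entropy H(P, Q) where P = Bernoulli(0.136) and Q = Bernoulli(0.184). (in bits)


H(P,Q) = -p*log2(q) - (1-p)*log2(1-q). -0.136*log2(0.184) = 0.332142; -0.864*log2(0.816) = 0.253462. H(P,Q) = 0.332142 + 0.253462 = 0.5856

0.5856 bits


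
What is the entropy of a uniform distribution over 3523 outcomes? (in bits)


H = log2(n) = log2(3523) = 11.7826

11.7826 bits


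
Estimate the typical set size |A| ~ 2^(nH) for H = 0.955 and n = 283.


log2|A_typical| = nH = 283 * 0.955 = 270.265, so |A_typical| ~ 2^270.265 = 2.280e+81

2.280e+81


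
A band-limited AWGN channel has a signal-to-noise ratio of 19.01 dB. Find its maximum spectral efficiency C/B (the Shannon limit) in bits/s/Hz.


SNR_linear = 10^(19.01/10) = 79.6159; C/B = log2(1 + SNR_linear) = log2(1 + 79.6159) = 6.333

6.333 bits/s/Hz


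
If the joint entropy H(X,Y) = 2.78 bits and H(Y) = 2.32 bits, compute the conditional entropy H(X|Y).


H(X|Y) = H(X,Y) - H(Y) = 2.78 - 2.32 = 0.46

0.46 bits


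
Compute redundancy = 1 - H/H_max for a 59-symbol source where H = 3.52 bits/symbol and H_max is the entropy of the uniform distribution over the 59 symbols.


H_max = log2(K) = log2(59) = 5.8826 bits/symbol. Redundancy = 1 - H/H_max = 1 - 3.52/5.8826 = 1 - 0.5984 = 0.4016

0.4016


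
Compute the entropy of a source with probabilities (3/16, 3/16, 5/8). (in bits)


H = -sum(p_i * log2(p_i)). Terms: -(3/16)*log2(3/16) = 0.452820; -(3/16)*log2(3/16) = 0.452820; -(5/8)*log2(5/8) = 0.423795. H = 0.452820 + 0.452820 + 0.423795 = 1.3294

1.3294 bits


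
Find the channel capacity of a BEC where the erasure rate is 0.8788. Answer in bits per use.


C = 1 - epsilon = 1 - 0.8788 = 0.1212

0.1212 bits


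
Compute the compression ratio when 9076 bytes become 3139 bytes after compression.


Ratio = original / compressed = 9076 / 3139 = 2.8914

2.8914


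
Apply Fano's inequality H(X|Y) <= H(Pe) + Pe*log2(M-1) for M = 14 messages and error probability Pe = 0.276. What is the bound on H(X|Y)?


H(Pe) = -Pe*log2(Pe) - (1-Pe)*log2(1-Pe) = -0.276*log2(0.276) - 0.724*log2(0.724) = 0.512604 + 0.337339 = 0.8499. Pe*log2(M-1) = 0.276*log2(13) = 1.021321. Bound = H(Pe) + Pe*log2(M-1) = 0.512604 + 0.337339 + 1.021321 = 1.8713

1.8713 bits


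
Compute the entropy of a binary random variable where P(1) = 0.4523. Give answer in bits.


H = -p*log2(p) - (1-p)*log2(1-p). -0.4523*log2(0.4523) = 0.517724; -0.5477*log2(0.5477) = 0.475701. H = 0.517724 + 0.475701 = 0.9934

0.9934 bits


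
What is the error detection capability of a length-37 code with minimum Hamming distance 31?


Detection capability = d_min - 1 = 31 - 1 = 30

30 errors


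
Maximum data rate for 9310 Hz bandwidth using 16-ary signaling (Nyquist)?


Rate = 2 * B * log2(M) = 2 * 9310 * 4.0 = 74480.0

74480.0 bps


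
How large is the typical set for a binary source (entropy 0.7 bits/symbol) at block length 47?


log2|A_typical| = nH = 47 * 0.7 = 32.9, so |A_typical| ~ 2^32.9 = 8.015e+09

8.015e+09


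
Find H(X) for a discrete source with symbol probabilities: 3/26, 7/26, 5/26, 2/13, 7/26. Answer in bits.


H = -sum(p_i * log2(p_i)). Terms: -(3/26)*log2(3/26) = 0.359478; -(7/26)*log2(7/26) = 0.509677; -(5/26)*log2(5/26) = 0.457406; -(2/13)*log2(2/13) = 0.415452; -(7/26)*log2(7/26) = 0.509677. H = 0.359478 + 0.509677 + 0.457406 + 0.415452 + 0.509677 = 2.2517

2.2517 bits


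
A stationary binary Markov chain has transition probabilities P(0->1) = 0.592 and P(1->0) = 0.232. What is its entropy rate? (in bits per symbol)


Stationary distribution: pi_0 = p10/(p01+p10) = 0.2816, pi_1 = 0.7184. Entropy rate H' = pi_0*H(p01) + pi_1*H(p10) = 0.2816*0.9754 + 0.7184*0.7815 = 0.8361

0.8361 bits/symbol


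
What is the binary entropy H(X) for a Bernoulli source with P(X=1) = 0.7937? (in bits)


H = -p*log2(p) - (1-p)*log2(1-p). -0.7937*log2(0.7937) = 0.264567; -0.2063*log2(0.2063) = 0.469783. H = 0.264567 + 0.469783 = 0.7344

0.7344 bits


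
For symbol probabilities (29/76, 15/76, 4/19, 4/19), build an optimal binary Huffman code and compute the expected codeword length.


Huffman construction (repeatedly merge the two least-probable nodes; each merge adds 1 bit to every symbol beneath it): 15/76 + 4/19 = 31/76; 4/19 + 29/76 = 45/76; 31/76 + 45/76 = 1. Resulting codeword lengths (in the order the probabilities were given): (2, 2, 2, 2). L_avg = sum(p_i * l_i) = 29/76*2 + 15/76*2 + 4/19*2 + 4/19*2 = 2

2.0 bits


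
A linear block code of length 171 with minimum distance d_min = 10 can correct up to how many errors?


Correction capability = floor((d-1)/2) = floor((10-1)/2) = 4

4 errors


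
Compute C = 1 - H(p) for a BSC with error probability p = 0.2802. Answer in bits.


H(p) = -p*log2(p) - (1-p)*log2(1-p) = -0.2802*log2(0.2802) - 0.7198*log2(0.7198) = 0.514299 + 0.341424 = 0.8557. C = 1 - H(p) = 1 - 0.8557 = 0.1443

0.1443 bits


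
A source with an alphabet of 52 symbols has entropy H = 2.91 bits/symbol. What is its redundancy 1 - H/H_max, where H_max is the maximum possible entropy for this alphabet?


H_max = log2(K) = log2(52) = 5.7004 bits/symbol. Redundancy = 1 - H/H_max = 1 - 2.91/5.7004 = 1 - 0.5105 = 0.4895

0.4895


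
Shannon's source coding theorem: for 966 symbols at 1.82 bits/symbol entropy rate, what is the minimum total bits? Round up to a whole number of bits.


Minimum bits >= n * H = 966 * 1.82 = 1758.12, rounded up to a whole number of bits = 1759

1759 bits


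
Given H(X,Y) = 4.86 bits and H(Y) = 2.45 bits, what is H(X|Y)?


H(X|Y) = H(X,Y) - H(Y) = 4.86 - 2.45 = 2.41

2.41 bits


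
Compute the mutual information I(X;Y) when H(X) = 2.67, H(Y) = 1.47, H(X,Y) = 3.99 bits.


I(X;Y) = H(X) + H(Y) - H(X,Y) = 2.67 + 1.47 - 3.99 = 0.15

0.15 bits


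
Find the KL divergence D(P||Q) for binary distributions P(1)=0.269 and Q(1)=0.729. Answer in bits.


KL = p*log2(p/q) + (1-p)*log2((1-p)/(1-q)) = 0.269*log2(0.269/0.729) + 0.731*log2(0.731/0.271) = 0.6596

0.6596 bits


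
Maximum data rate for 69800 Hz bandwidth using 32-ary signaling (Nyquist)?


Rate = 2 * B * log2(M) = 2 * 69800 * 5.0 = 698000.0

698000.0 bps


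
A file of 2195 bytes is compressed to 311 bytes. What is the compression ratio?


Ratio = original / compressed = 2195 / 311 = 7.0579

7.0579


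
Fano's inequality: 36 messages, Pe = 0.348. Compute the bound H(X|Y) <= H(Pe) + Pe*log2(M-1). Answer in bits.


H(Pe) = -Pe*log2(Pe) - (1-Pe)*log2(1-Pe) = -0.348*log2(0.348) - 0.652*log2(0.652) = 0.529949 + 0.402321 = 0.9323. Pe*log2(M-1) = 0.348*log2(35) = 1.784990. Bound = H(Pe) + Pe*log2(M-1) = 0.529949 + 0.402321 + 1.784990 = 2.7173

2.7173 bits


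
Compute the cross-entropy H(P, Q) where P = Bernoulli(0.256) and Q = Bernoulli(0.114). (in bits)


H(P,Q) = -p*log2(q) - (1-p)*log2(1-q). -0.256*log2(0.114) = 0.802021; -0.744*log2(0.886) = 0.129918. H(P,Q) = 0.802021 + 0.129918 = 0.9319

0.9319 bits


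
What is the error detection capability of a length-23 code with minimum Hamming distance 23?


Detection capability = d_min - 1 = 23 - 1 = 22

22 errors


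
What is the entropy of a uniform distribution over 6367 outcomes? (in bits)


H = log2(n) = log2(6367) = 12.6364

12.6364 bits


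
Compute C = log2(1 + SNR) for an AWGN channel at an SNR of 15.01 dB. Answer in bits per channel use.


SNR_linear = 10^(15.01/10) = 31.6957; C = log2(1 + SNR_linear) = log2(1 + 31.6957) = 5.031

5.031 bits/channel use


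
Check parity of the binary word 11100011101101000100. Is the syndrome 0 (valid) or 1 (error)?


Syndrome = XOR of all bits = 1 XOR 1 XOR 1 XOR 0 XOR 0 XOR 0 XOR 1 XOR 1 XOR 1 XOR 0 XOR 1 XOR 1 XOR 0 XOR 1 XOR 0 XOR 0 XOR 0 XOR 1 XOR 0 XOR 0 = 0

0


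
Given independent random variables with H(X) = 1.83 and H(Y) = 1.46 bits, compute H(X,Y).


For independent variables, H(X,Y) = H(X) + H(Y) = 1.83 + 1.46 = 3.29

3.29 bits


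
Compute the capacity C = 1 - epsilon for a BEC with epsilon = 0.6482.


C = 1 - epsilon = 1 - 0.6482 = 0.3518

0.3518 bits


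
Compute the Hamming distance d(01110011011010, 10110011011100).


Count differing positions: ^ ^ . . . . . . . . . ^ ^ . = 4 differences

4


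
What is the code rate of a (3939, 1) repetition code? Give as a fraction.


Rate = k/n = 1/3939

1/3939


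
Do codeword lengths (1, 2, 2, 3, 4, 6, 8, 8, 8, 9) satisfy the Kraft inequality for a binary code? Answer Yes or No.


Kraft sum = sum(2^(-l_i)) = 1.2168, need <= 1. Result: violated (a binary prefix-free code with these lengths cannot exist)

No


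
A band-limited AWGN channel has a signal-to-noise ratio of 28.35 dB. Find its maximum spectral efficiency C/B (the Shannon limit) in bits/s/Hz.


SNR_linear = 10^(28.35/10) = 683.9116; C/B = log2(1 + SNR_linear) = log2(1 + 683.9116) = 9.4198

9.4198 bits/s/Hz


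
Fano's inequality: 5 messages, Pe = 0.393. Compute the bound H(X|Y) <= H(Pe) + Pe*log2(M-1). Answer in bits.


H(Pe) = -Pe*log2(Pe) - (1-Pe)*log2(1-Pe) = -0.393*log2(0.393) - 0.607*log2(0.607) = 0.529528 + 0.437181 = 0.9667. Pe*log2(M-1) = 0.393*log2(4) = 0.786000. Bound = H(Pe) + Pe*log2(M-1) = 0.529528 + 0.437181 + 0.786000 = 1.7527

1.7527 bits


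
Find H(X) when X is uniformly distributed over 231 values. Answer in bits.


H = log2(n) = log2(231) = 7.8517

7.8517 bits


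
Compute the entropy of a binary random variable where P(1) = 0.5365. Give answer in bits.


H = -p*log2(p) - (1-p)*log2(1-p). -0.5365*log2(0.5365) = 0.481965; -0.4635*log2(0.4635) = 0.514188. H = 0.481965 + 0.514188 = 0.9962

0.9962 bits
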